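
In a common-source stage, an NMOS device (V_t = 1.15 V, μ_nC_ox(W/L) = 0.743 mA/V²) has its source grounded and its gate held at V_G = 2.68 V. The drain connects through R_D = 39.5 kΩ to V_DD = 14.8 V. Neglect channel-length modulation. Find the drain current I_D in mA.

V_GS = V_G = 2.68 V, so V_ov = 2.68 − 1.15 = 1.53 V.
Assume saturation: I_D = ½ k_n V_ov² = 0.5 × 0.743 × 1.53² = 0.87 mA, giving V_DS = V_DD − I_D R_D = 14.8 − 0.87 × 39.5 = -19.6 V.
But -19.6 V < V_ov = 1.53 V, so the device is actually in triode.
In triode I_D = k_n[V_ov V_DS − ½ V_DS²] and I_D = (V_DD − V_DS)/R_D. Equating: 14.7 V_DS² − 45.9 V_DS + 14.8 = 0, giving V_DS = 0.365 V (the root below V_ov).
I_D = (14.8 − 0.365) / 39.5 = 0.365 mA.

I_D = 0.365 mA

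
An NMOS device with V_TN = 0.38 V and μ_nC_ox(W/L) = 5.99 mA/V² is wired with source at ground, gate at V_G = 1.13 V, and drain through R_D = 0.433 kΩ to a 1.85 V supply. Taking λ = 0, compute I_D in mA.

V_GS = V_G = 1.13 V, so V_ov = 1.13 − 0.38 = 0.75 V.
Assume saturation: I_D = ½ k_n V_ov² = 0.5 × 5.99 × 0.75² = 1.68 mA, giving V_DS = V_DD − I_D R_D = 1.85 − 1.68 × 0.433 = 1.12 V.
V_DS = 1.12 V ≥ V_ov = 0.75 V, confirming saturation.

I_D = 1.68 mA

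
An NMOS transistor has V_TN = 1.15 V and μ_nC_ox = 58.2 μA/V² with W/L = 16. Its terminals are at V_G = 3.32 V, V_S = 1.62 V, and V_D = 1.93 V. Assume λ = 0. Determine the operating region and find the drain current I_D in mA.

Triode; I_D = 0.114 mA

V_GS = V_G − V_S = 3.32 − 1.62 = 1.7 V; V_DS = V_D − V_S = 1.93 − 1.62 = 0.31 V.
k_n = μ_nC_ox · (W/L) = 0.9312 mA/V².
V_ov = V_GS − V_TN = 1.7 − 1.15 = 0.55 V.
Since V_DS = 0.31 V < V_ov = 0.55 V, the device is in the triode region.
I_D = k_n [V_ov · V_DS − ½ V_DS²] = 0.9312 × [0.55 × 0.31 − 0.5 × 0.31²] = 0.114 mA.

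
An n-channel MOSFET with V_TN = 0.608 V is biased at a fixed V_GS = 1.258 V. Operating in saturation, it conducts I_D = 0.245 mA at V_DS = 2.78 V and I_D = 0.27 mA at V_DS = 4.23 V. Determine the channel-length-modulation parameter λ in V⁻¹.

λ = 0.0875 V⁻¹

With V_GS fixed, I_D ∝ (1 + λ V_DS) in saturation, so I_D2/I_D1 = (1 + λ V_DS2)/(1 + λ V_DS1).
0.27/0.245 = 1.102 = (1 + 4.23 λ)/(1 + 2.78 λ).
Solving: λ (I_D1 V_DS2 − I_D2 V_DS1) = I_D2 − I_D1, so λ = (0.27 − 0.245) / (0.245 × 4.23 − 0.27 × 2.78) = 0.025 / 0.286 = 0.0875 V⁻¹.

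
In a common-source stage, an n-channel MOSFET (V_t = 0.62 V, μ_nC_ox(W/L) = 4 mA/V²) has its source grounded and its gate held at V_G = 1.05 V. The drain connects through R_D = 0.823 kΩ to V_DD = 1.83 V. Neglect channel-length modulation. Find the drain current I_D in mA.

V_GS = V_G = 1.05 V, so V_ov = 1.05 − 0.62 = 0.43 V.
Assume saturation: I_D = ½ k_n V_ov² = 0.5 × 4 × 0.43² = 0.37 mA, giving V_DS = V_DD − I_D R_D = 1.83 − 0.37 × 0.823 = 1.53 V.
V_DS = 1.53 V ≥ V_ov = 0.43 V, confirming saturation.

I_D = 0.370 mA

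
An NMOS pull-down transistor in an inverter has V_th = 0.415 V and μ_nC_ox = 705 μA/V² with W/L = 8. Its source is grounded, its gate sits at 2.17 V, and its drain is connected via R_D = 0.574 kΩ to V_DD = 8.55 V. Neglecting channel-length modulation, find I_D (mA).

V_GS = V_G = 2.17 V, so V_ov = 2.17 − 0.415 = 1.75 V.
k_n = μ_nC_ox · (W/L) = 5.64 mA/V².
Assume saturation: I_D = ½ k_n V_ov² = 0.5 × 5.64 × 1.75² = 8.69 mA, giving V_DS = V_DD − I_D R_D = 8.55 − 8.69 × 0.574 = 3.56 V.
V_DS = 3.56 V ≥ V_ov = 1.75 V, confirming saturation.

I_D = 8.69 mA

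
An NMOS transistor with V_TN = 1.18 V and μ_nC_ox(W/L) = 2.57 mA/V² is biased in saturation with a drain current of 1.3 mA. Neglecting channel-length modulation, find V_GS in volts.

V_GS = 2.19 V

In saturation I_D = ½ k_n (V_GS − V_TN)², so V_GS − V_TN = √(2 I_D / k_n) = √(2 × 1.3 / 2.57) = 1.01 V.
V_GS = 1.18 + 1.01 = 2.19 V.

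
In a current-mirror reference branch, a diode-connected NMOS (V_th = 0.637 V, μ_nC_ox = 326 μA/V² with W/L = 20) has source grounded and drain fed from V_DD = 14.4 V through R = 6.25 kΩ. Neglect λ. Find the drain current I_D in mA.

With gate tied to drain, V_GS = V_DS ≥ V_GS − V_th, so the device is in saturation.
k_n = μ_nC_ox · (W/L) = 6.52 mA/V².
KCL at the drain: ½ k_n (V_GS − V_th)² = (V_DD − V_GS)/R.
Let x = V_GS − 0.637. Then 20.4 x² + x − 13.76 = 0, giving x = 0.798 V (positive root), so V_GS = 1.43 V.
I_D = (V_DD − V_GS)/R = (14.4 − 1.43) / 6.25 = 2.07 mA.

I_D = 2.07 mA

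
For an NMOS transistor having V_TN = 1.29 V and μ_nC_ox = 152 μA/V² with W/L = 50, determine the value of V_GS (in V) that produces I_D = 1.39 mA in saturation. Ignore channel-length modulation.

k_n = μ_nC_ox · (W/L) = 7.6 mA/V².
In saturation I_D = ½ k_n (V_GS − V_TN)², so V_GS − V_TN = √(2 I_D / k_n) = √(2 × 1.39 / 7.6) = 0.605 V.
V_GS = 1.29 + 0.605 = 1.89 V.

V_GS = 1.89 V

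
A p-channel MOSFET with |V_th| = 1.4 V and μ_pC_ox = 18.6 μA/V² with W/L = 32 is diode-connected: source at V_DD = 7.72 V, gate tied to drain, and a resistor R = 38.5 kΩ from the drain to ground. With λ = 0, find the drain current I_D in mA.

With gate tied to drain, V_SG = V_SD ≥ V_SG − |V_th|, so the device is in saturation.
k_p = μ_pC_ox · (W/L) = 0.5952 mA/V².
KCL at the drain: ½ k_p (V_SG − |V_th|)² = (V_DD − V_SG)/R.
Let x = V_SG − 1.4. Then 11.5 x² + x − 6.32 = 0, giving x = 0.7 V (positive root), so V_SG = 2.1 V.
I_D = (V_DD − V_SG)/R = (7.72 − 2.1) / 38.5 = 0.146 mA.

I_D = 0.146 mA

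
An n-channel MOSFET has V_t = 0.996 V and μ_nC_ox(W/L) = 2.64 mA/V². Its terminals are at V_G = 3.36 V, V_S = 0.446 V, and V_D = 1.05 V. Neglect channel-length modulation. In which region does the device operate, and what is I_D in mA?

V_GS = V_G − V_S = 3.36 − 0.446 = 2.91 V; V_DS = V_D − V_S = 1.05 − 0.446 = 0.604 V.
V_ov = V_GS − V_t = 2.91 − 0.996 = 1.92 V.
Since V_DS = 0.604 V < V_ov = 1.92 V, the device is in the triode region.
I_D = k_n [V_ov · V_DS − ½ V_DS²] = 2.64 × [1.92 × 0.604 − 0.5 × 0.604²] = 2.58 mA.

Triode; I_D = 2.58 mA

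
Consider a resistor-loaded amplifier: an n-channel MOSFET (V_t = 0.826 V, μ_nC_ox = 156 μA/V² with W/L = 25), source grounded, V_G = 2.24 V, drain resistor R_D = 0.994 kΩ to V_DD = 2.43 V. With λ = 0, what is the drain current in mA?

I_D = 2.01 mA

V_GS = V_G = 2.24 V, so V_ov = 2.24 − 0.826 = 1.41 V.
k_n = μ_nC_ox · (W/L) = 3.9 mA/V².
Assume saturation: I_D = ½ k_n V_ov² = 0.5 × 3.9 × 1.41² = 3.9 mA, giving V_DS = V_DD − I_D R_D = 2.43 − 3.9 × 0.994 = -1.45 V.
But -1.45 V < V_ov = 1.41 V, so the device is actually in triode.
In triode I_D = k_n[V_ov V_DS − ½ V_DS²] and I_D = (V_DD − V_DS)/R_D. Equating: 1.94 V_DS² − 6.482 V_DS + 2.43 = 0, giving V_DS = 0.43 V (the root below V_ov).
I_D = (2.43 − 0.43) / 0.994 = 2.01 mA.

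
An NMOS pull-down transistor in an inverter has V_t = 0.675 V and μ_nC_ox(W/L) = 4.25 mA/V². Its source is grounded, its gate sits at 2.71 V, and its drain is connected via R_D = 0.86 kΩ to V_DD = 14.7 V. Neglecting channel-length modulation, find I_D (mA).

V_GS = V_G = 2.71 V, so V_ov = 2.71 − 0.675 = 2.04 V.
Assume saturation: I_D = ½ k_n V_ov² = 0.5 × 4.25 × 2.04² = 8.8 mA, giving V_DS = V_DD − I_D R_D = 14.7 − 8.8 × 0.86 = 7.13 V.
V_DS = 7.13 V ≥ V_ov = 2.04 V, confirming saturation.

I_D = 8.80 mA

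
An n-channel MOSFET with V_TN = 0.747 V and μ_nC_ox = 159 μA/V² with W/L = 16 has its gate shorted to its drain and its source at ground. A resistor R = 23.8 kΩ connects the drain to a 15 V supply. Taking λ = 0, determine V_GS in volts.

With gate tied to drain, V_GS = V_DS ≥ V_GS − V_TN, so the device is in saturation.
k_n = μ_nC_ox · (W/L) = 2.544 mA/V².
KCL at the drain: ½ k_n (V_GS − V_TN)² = (V_DD − V_GS)/R.
Let x = V_GS − 0.747. Then 30.3 x² + x − 14.25 = 0, giving x = 0.67 V (positive root), so V_GS = 1.42 V.
I_D = (V_DD − V_GS)/R = (15 − 1.42) / 23.8 = 0.571 mA.

V_GS = 1.42 V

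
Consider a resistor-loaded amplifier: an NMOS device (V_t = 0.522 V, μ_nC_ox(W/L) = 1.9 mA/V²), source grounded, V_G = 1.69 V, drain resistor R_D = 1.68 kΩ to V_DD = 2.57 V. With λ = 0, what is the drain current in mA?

V_GS = V_G = 1.69 V, so V_ov = 1.69 − 0.522 = 1.17 V.
Assume saturation: I_D = ½ k_n V_ov² = 0.5 × 1.9 × 1.17² = 1.3 mA, giving V_DS = V_DD − I_D R_D = 2.57 − 1.3 × 1.68 = 0.393 V.
But 0.393 V < V_ov = 1.17 V, so the device is actually in triode.
In triode I_D = k_n[V_ov V_DS − ½ V_DS²] and I_D = (V_DD − V_DS)/R_D. Equating: 1.6 V_DS² − 4.728 V_DS + 2.57 = 0, giving V_DS = 0.717 V (the root below V_ov).
I_D = (2.57 − 0.717) / 1.68 = 1.1 mA.

I_D = 1.10 mA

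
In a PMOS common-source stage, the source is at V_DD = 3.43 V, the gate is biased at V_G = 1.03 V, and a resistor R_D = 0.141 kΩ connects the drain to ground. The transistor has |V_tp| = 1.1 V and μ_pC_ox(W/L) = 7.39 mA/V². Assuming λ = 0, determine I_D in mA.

I_D = 6.24 mA

V_SG = V_DD − V_G = 3.43 − 1.03 = 2.4 V, so V_ov = 2.4 − 1.1 = 1.3 V.
Assume saturation: I_D = ½ k_p V_ov² = 0.5 × 7.39 × 1.3² = 6.24 mA, giving V_SD = V_DD − I_D R_D = 3.43 − 6.24 × 0.141 = 2.55 V.
V_SD = 2.55 V ≥ V_ov = 1.3 V, confirming saturation.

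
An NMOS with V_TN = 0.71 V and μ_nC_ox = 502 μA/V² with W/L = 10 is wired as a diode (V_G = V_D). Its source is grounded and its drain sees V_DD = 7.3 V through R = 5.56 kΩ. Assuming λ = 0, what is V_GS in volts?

With gate tied to drain, V_GS = V_DS ≥ V_GS − V_TN, so the device is in saturation.
k_n = μ_nC_ox · (W/L) = 5.02 mA/V².
KCL at the drain: ½ k_n (V_GS − V_TN)² = (V_DD − V_GS)/R.
Let x = V_GS − 0.71. Then 14 x² + x − 6.59 = 0, giving x = 0.652 V (positive root), so V_GS = 1.36 V.
I_D = (V_DD − V_GS)/R = (7.3 − 1.36) / 5.56 = 1.07 mA.

V_GS = 1.36 V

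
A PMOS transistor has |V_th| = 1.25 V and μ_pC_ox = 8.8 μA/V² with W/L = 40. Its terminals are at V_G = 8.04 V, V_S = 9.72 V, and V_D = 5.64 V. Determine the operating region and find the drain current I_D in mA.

Saturation; I_D = 0.0325 mA

V_SG = V_S − V_G = 9.72 − 8.04 = 1.68 V; V_SD = V_S − V_D = 9.72 − 5.64 = 4.08 V.
k_p = μ_pC_ox · (W/L) = 0.352 mA/V².
V_ov = V_SG − |V_th| = 1.68 − 1.25 = 0.43 V.
Since V_SD = 4.08 V ≥ V_ov = 0.43 V, the device is in saturation.
I_D = ½ k_p V_ov² = 0.5 × 0.352 × 0.43² = 0.0325 mA.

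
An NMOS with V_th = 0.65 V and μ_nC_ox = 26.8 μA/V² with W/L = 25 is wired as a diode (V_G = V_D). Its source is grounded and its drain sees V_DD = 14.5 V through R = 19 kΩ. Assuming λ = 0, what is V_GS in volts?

V_GS = 2.05 V

With gate tied to drain, V_GS = V_DS ≥ V_GS − V_th, so the device is in saturation.
k_n = μ_nC_ox · (W/L) = 0.67 mA/V².
KCL at the drain: ½ k_n (V_GS − V_th)² = (V_DD − V_GS)/R.
Let x = V_GS − 0.65. Then 6.37 x² + x − 13.85 = 0, giving x = 1.4 V (positive root), so V_GS = 2.05 V.
I_D = (V_DD − V_GS)/R = (14.5 − 2.05) / 19 = 0.655 mA.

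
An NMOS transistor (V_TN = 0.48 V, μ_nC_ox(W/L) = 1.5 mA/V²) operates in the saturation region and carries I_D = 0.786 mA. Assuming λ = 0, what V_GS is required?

In saturation I_D = ½ k_n (V_GS − V_TN)², so V_GS − V_TN = √(2 I_D / k_n) = √(2 × 0.786 / 1.5) = 1.02 V.
V_GS = 0.48 + 1.02 = 1.5 V.

V_GS = 1.50 V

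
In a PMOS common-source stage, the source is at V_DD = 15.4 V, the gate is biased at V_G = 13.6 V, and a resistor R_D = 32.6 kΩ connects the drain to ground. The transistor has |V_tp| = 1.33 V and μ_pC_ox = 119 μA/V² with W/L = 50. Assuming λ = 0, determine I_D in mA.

I_D = 0.466 mA

V_SG = V_DD − V_G = 15.4 − 13.6 = 1.8 V, so V_ov = 1.8 − 1.33 = 0.47 V.
k_p = μ_pC_ox · (W/L) = 5.95 mA/V².
Assume saturation: I_D = ½ k_p V_ov² = 0.5 × 5.95 × 0.47² = 0.657 mA, giving V_SD = V_DD − I_D R_D = 15.4 − 0.657 × 32.6 = -6.02 V.
But -6.02 V < V_ov = 0.47 V, so the device is actually in triode.
In triode I_D = k_p[V_ov V_SD − ½ V_SD²] and I_D = (V_DD − V_SD)/R_D. Equating: 97 V_SD² − 92.17 V_SD + 15.4 = 0, giving V_SD = 0.216 V (the root below V_ov).
I_D = (15.4 − 0.216) / 32.6 = 0.466 mA.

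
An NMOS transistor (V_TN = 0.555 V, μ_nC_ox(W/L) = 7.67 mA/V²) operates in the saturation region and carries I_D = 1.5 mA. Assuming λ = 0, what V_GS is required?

In saturation I_D = ½ k_n (V_GS − V_TN)², so V_GS − V_TN = √(2 I_D / k_n) = √(2 × 1.5 / 7.67) = 0.625 V.
V_GS = 0.555 + 0.625 = 1.18 V.

V_GS = 1.18 V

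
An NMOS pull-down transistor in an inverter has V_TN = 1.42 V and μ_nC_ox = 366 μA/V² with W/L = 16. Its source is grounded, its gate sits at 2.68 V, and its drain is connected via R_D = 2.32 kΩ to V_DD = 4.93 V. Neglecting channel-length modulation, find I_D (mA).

I_D = 1.99 mA

V_GS = V_G = 2.68 V, so V_ov = 2.68 − 1.42 = 1.26 V.
k_n = μ_nC_ox · (W/L) = 5.856 mA/V².
Assume saturation: I_D = ½ k_n V_ov² = 0.5 × 5.856 × 1.26² = 4.65 mA, giving V_DS = V_DD − I_D R_D = 4.93 − 4.65 × 2.32 = -5.85 V.
But -5.85 V < V_ov = 1.26 V, so the device is actually in triode.
In triode I_D = k_n[V_ov V_DS − ½ V_DS²] and I_D = (V_DD − V_DS)/R_D. Equating: 6.79 V_DS² − 18.12 V_DS + 4.93 = 0, giving V_DS = 0.308 V (the root below V_ov).
I_D = (4.93 − 0.308) / 2.32 = 1.99 mA.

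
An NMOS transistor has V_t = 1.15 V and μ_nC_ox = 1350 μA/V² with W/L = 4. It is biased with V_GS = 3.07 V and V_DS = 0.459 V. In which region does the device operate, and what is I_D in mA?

Triode; I_D = 4.19 mA

k_n = μ_nC_ox · (W/L) = 5.4 mA/V².
V_ov = V_GS − V_t = 3.07 − 1.15 = 1.92 V.
Since V_DS = 0.459 V < V_ov = 1.92 V, the device is in the triode region.
I_D = k_n [V_ov · V_DS − ½ V_DS²] = 5.4 × [1.92 × 0.459 − 0.5 × 0.459²] = 4.19 mA.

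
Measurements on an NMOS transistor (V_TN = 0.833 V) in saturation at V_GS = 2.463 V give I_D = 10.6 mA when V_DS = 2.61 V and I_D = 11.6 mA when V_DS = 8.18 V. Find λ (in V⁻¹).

λ = 0.0177 V⁻¹

With V_GS fixed, I_D ∝ (1 + λ V_DS) in saturation, so I_D2/I_D1 = (1 + λ V_DS2)/(1 + λ V_DS1).
11.6/10.6 = 1.094 = (1 + 8.18 λ)/(1 + 2.61 λ).
Solving: λ (I_D1 V_DS2 − I_D2 V_DS1) = I_D2 − I_D1, so λ = (11.6 − 10.6) / (10.6 × 8.18 − 11.6 × 2.61) = 1 / 56.4 = 0.0177 V⁻¹.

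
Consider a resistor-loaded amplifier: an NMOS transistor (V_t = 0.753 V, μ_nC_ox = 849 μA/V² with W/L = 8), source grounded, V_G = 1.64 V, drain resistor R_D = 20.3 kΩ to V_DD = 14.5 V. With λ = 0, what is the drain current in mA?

I_D = 0.708 mA

V_GS = V_G = 1.64 V, so V_ov = 1.64 − 0.753 = 0.887 V.
k_n = μ_nC_ox · (W/L) = 6.792 mA/V².
Assume saturation: I_D = ½ k_n V_ov² = 0.5 × 6.792 × 0.887² = 2.67 mA, giving V_DS = V_DD − I_D R_D = 14.5 − 2.67 × 20.3 = -39.7 V.
But -39.7 V < V_ov = 0.887 V, so the device is actually in triode.
In triode I_D = k_n[V_ov V_DS − ½ V_DS²] and I_D = (V_DD − V_DS)/R_D. Equating: 68.9 V_DS² − 123.3 V_DS + 14.5 = 0, giving V_DS = 0.127 V (the root below V_ov).
I_D = (14.5 − 0.127) / 20.3 = 0.708 mA.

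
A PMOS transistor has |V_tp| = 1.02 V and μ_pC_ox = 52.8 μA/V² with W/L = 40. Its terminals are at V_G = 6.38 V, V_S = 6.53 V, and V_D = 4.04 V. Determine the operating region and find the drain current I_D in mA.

V_SG = V_S − V_G = 6.53 − 6.38 = 0.15 V; V_SD = V_S − V_D = 6.53 − 4.04 = 2.49 V.
V_SG = 0.15 V < |V_tp| = 1.02 V, so the transistor is in cutoff.

Cutoff; I_D = 0 mA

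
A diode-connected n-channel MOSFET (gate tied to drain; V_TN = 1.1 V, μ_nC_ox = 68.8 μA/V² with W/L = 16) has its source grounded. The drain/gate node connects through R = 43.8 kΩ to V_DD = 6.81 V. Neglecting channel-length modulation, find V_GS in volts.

With gate tied to drain, V_GS = V_DS ≥ V_GS − V_TN, so the device is in saturation.
k_n = μ_nC_ox · (W/L) = 1.101 mA/V².
KCL at the drain: ½ k_n (V_GS − V_TN)² = (V_DD − V_GS)/R.
Let x = V_GS − 1.1. Then 24.1 x² + x − 5.71 = 0, giving x = 0.466 V (positive root), so V_GS = 1.57 V.
I_D = (V_DD − V_GS)/R = (6.81 − 1.57) / 43.8 = 0.12 mA.

V_GS = 1.57 V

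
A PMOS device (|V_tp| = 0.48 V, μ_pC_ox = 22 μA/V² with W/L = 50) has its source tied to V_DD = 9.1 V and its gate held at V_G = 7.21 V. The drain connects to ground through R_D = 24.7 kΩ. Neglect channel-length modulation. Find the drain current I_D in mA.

I_D = 0.358 mA

V_SG = V_DD − V_G = 9.1 − 7.21 = 1.89 V, so V_ov = 1.89 − 0.48 = 1.41 V.
k_p = μ_pC_ox · (W/L) = 1.1 mA/V².
Assume saturation: I_D = ½ k_p V_ov² = 0.5 × 1.1 × 1.41² = 1.09 mA, giving V_SD = V_DD − I_D R_D = 9.1 − 1.09 × 24.7 = -17.9 V.
But -17.9 V < V_ov = 1.41 V, so the device is actually in triode.
In triode I_D = k_p[V_ov V_SD − ½ V_SD²] and I_D = (V_DD − V_SD)/R_D. Equating: 13.6 V_SD² − 39.31 V_SD + 9.1 = 0, giving V_SD = 0.254 V (the root below V_ov).
I_D = (9.1 − 0.254) / 24.7 = 0.358 mA.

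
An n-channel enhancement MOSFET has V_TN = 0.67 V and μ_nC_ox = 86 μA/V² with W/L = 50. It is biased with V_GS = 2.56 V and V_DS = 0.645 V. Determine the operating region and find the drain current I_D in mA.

Triode; I_D = 4.35 mA

k_n = μ_nC_ox · (W/L) = 4.3 mA/V².
V_ov = V_GS − V_TN = 2.56 − 0.67 = 1.89 V.
Since V_DS = 0.645 V < V_ov = 1.89 V, the device is in the triode region.
I_D = k_n [V_ov · V_DS − ½ V_DS²] = 4.3 × [1.89 × 0.645 − 0.5 × 0.645²] = 4.35 mA.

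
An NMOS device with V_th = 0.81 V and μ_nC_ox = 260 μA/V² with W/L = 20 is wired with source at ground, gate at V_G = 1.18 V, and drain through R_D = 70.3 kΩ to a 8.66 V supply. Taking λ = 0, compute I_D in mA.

V_GS = V_G = 1.18 V, so V_ov = 1.18 − 0.81 = 0.37 V.
k_n = μ_nC_ox · (W/L) = 5.2 mA/V².
Assume saturation: I_D = ½ k_n V_ov² = 0.5 × 5.2 × 0.37² = 0.356 mA, giving V_DS = V_DD − I_D R_D = 8.66 − 0.356 × 70.3 = -16.4 V.
But -16.4 V < V_ov = 0.37 V, so the device is actually in triode.
In triode I_D = k_n[V_ov V_DS − ½ V_DS²] and I_D = (V_DD − V_DS)/R_D. Equating: 183 V_DS² − 136.3 V_DS + 8.66 = 0, giving V_DS = 0.0702 V (the root below V_ov).
I_D = (8.66 − 0.0702) / 70.3 = 0.122 mA.

I_D = 0.122 mA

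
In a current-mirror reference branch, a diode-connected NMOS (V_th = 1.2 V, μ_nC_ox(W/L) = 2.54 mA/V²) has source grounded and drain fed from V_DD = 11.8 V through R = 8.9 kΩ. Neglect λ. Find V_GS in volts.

With gate tied to drain, V_GS = V_DS ≥ V_GS − V_th, so the device is in saturation.
KCL at the drain: ½ k_n (V_GS − V_th)² = (V_DD − V_GS)/R.
Let x = V_GS − 1.2. Then 11.3 x² + x − 10.6 = 0, giving x = 0.925 V (positive root), so V_GS = 2.13 V.
I_D = (V_DD − V_GS)/R = (11.8 − 2.13) / 8.9 = 1.09 mA.

V_GS = 2.13 V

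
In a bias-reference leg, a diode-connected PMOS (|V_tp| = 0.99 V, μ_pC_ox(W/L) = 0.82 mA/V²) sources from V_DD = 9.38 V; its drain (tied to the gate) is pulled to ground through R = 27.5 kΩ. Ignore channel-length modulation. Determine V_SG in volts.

With gate tied to drain, V_SG = V_SD ≥ V_SG − |V_tp|, so the device is in saturation.
KCL at the drain: ½ k_p (V_SG − |V_tp|)² = (V_DD − V_SG)/R.
Let x = V_SG − 0.99. Then 11.3 x² + x − 8.39 = 0, giving x = 0.819 V (positive root), so V_SG = 1.81 V.
I_D = (V_DD − V_SG)/R = (9.38 − 1.81) / 27.5 = 0.275 mA.

V_SG = 1.81 V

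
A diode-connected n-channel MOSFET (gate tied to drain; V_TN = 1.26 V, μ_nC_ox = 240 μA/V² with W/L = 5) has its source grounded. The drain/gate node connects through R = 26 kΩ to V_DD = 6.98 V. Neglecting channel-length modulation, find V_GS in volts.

With gate tied to drain, V_GS = V_DS ≥ V_GS − V_TN, so the device is in saturation.
k_n = μ_nC_ox · (W/L) = 1.2 mA/V².
KCL at the drain: ½ k_n (V_GS − V_TN)² = (V_DD − V_GS)/R.
Let x = V_GS − 1.26. Then 15.6 x² + x − 5.72 = 0, giving x = 0.574 V (positive root), so V_GS = 1.83 V.
I_D = (V_DD − V_GS)/R = (6.98 − 1.83) / 26 = 0.198 mA.

V_GS = 1.83 V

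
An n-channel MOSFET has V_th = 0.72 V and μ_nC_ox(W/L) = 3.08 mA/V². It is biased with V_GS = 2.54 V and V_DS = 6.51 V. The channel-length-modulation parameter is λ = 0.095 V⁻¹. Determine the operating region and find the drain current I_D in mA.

V_ov = V_GS − V_th = 2.54 − 0.72 = 1.82 V.
Since V_DS = 6.51 V ≥ V_ov = 1.82 V, the device is in saturation.
I_D = ½ k_n V_ov² (1 + λ V_DS) = 0.5 × 3.08 × 1.82² × (1 + 0.095 × 6.51) = 8.26 mA.

Saturation; I_D = 8.26 mA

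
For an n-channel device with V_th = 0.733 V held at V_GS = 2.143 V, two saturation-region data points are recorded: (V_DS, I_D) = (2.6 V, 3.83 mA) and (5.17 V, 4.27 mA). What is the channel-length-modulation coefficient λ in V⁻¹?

λ = 0.0506 V⁻¹

With V_GS fixed, I_D ∝ (1 + λ V_DS) in saturation, so I_D2/I_D1 = (1 + λ V_DS2)/(1 + λ V_DS1).
4.27/3.83 = 1.115 = (1 + 5.17 λ)/(1 + 2.6 λ).
Solving: λ (I_D1 V_DS2 − I_D2 V_DS1) = I_D2 − I_D1, so λ = (4.27 − 3.83) / (3.83 × 5.17 − 4.27 × 2.6) = 0.44 / 8.7 = 0.0506 V⁻¹.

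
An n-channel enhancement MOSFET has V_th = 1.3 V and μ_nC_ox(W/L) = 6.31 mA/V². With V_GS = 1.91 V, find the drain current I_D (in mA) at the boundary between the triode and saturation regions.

I_D = 1.17 mA

At the boundary V_DS = V_ov = V_GS − V_th = 1.91 − 1.3 = 0.61 V.
I_D = ½ k_n V_ov² = 0.5 × 6.31 × 0.61² = 1.17 mA.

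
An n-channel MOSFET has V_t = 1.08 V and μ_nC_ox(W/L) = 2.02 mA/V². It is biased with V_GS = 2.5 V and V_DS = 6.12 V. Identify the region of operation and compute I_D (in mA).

V_ov = V_GS − V_t = 2.5 − 1.08 = 1.42 V.
Since V_DS = 6.12 V ≥ V_ov = 1.42 V, the device is in saturation.
I_D = ½ k_n V_ov² = 0.5 × 2.02 × 1.42² = 2.04 mA.

Saturation; I_D = 2.04 mA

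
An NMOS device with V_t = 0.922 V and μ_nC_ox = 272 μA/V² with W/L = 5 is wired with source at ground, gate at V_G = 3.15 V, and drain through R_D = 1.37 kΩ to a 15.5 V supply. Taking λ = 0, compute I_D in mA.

V_GS = V_G = 3.15 V, so V_ov = 3.15 − 0.922 = 2.23 V.
k_n = μ_nC_ox · (W/L) = 1.36 mA/V².
Assume saturation: I_D = ½ k_n V_ov² = 0.5 × 1.36 × 2.23² = 3.38 mA, giving V_DS = V_DD − I_D R_D = 15.5 − 3.38 × 1.37 = 10.9 V.
V_DS = 10.9 V ≥ V_ov = 2.23 V, confirming saturation.

I_D = 3.38 mA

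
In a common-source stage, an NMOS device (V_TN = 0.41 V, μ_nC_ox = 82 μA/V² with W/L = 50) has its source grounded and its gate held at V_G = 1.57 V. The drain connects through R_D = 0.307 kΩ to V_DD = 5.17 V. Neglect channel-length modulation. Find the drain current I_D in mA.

V_GS = V_G = 1.57 V, so V_ov = 1.57 − 0.41 = 1.16 V.
k_n = μ_nC_ox · (W/L) = 4.1 mA/V².
Assume saturation: I_D = ½ k_n V_ov² = 0.5 × 4.1 × 1.16² = 2.76 mA, giving V_DS = V_DD − I_D R_D = 5.17 − 2.76 × 0.307 = 4.32 V.
V_DS = 4.32 V ≥ V_ov = 1.16 V, confirming saturation.

I_D = 2.76 mA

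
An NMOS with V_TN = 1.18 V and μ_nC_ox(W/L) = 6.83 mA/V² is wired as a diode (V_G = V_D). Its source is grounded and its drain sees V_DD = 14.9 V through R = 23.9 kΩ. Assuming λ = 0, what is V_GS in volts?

V_GS = 1.58 V

With gate tied to drain, V_GS = V_DS ≥ V_GS − V_TN, so the device is in saturation.
KCL at the drain: ½ k_n (V_GS − V_TN)² = (V_DD − V_GS)/R.
Let x = V_GS − 1.18. Then 81.6 x² + x − 13.72 = 0, giving x = 0.404 V (positive root), so V_GS = 1.58 V.
I_D = (V_DD − V_GS)/R = (14.9 − 1.58) / 23.9 = 0.557 mA.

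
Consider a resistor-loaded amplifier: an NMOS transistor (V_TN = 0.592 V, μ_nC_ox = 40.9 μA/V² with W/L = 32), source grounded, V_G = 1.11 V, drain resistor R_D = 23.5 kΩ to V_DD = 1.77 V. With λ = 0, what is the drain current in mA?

I_D = 0.0703 mA

V_GS = V_G = 1.11 V, so V_ov = 1.11 − 0.592 = 0.518 V.
k_n = μ_nC_ox · (W/L) = 1.309 mA/V².
Assume saturation: I_D = ½ k_n V_ov² = 0.5 × 1.309 × 0.518² = 0.176 mA, giving V_DS = V_DD − I_D R_D = 1.77 − 0.176 × 23.5 = -2.36 V.
But -2.36 V < V_ov = 0.518 V, so the device is actually in triode.
In triode I_D = k_n[V_ov V_DS − ½ V_DS²] and I_D = (V_DD − V_DS)/R_D. Equating: 15.4 V_DS² − 16.93 V_DS + 1.77 = 0, giving V_DS = 0.117 V (the root below V_ov).
I_D = (1.77 − 0.117) / 23.5 = 0.0703 mA.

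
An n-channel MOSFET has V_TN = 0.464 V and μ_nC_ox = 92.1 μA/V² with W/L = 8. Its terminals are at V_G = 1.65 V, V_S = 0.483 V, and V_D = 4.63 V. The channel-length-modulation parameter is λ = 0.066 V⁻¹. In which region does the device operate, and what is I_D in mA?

Saturation; I_D = 0.232 mA

V_GS = V_G − V_S = 1.65 − 0.483 = 1.17 V; V_DS = V_D − V_S = 4.63 − 0.483 = 4.15 V.
k_n = μ_nC_ox · (W/L) = 0.7368 mA/V².
V_ov = V_GS − V_TN = 1.17 − 0.464 = 0.703 V.
Since V_DS = 4.15 V ≥ V_ov = 0.703 V, the device is in saturation.
I_D = ½ k_n V_ov² (1 + λ V_DS) = 0.5 × 0.7368 × 0.703² × (1 + 0.066 × 4.15) = 0.232 mA.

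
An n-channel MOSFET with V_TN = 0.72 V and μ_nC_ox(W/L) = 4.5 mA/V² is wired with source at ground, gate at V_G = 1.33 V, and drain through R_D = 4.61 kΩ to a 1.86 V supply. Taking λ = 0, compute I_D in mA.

V_GS = V_G = 1.33 V, so V_ov = 1.33 − 0.72 = 0.61 V.
Assume saturation: I_D = ½ k_n V_ov² = 0.5 × 4.5 × 0.61² = 0.837 mA, giving V_DS = V_DD − I_D R_D = 1.86 − 0.837 × 4.61 = -2 V.
But -2 V < V_ov = 0.61 V, so the device is actually in triode.
In triode I_D = k_n[V_ov V_DS − ½ V_DS²] and I_D = (V_DD − V_DS)/R_D. Equating: 10.4 V_DS² − 13.65 V_DS + 1.86 = 0, giving V_DS = 0.154 V (the root below V_ov).
I_D = (1.86 − 0.154) / 4.61 = 0.37 mA.

I_D = 0.370 mA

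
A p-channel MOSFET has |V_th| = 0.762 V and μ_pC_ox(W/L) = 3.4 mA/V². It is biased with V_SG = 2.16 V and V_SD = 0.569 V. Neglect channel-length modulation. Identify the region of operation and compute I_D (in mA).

V_ov = V_SG − |V_th| = 2.16 − 0.762 = 1.4 V.
Since V_SD = 0.569 V < V_ov = 1.4 V, the device is in the triode region.
I_D = k_p [V_ov · V_SD − ½ V_SD²] = 3.4 × [1.4 × 0.569 − 0.5 × 0.569²] = 2.15 mA.

Triode; I_D = 2.15 mA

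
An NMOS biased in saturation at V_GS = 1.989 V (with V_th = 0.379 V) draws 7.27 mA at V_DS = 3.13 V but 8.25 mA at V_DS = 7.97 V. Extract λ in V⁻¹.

With V_GS fixed, I_D ∝ (1 + λ V_DS) in saturation, so I_D2/I_D1 = (1 + λ V_DS2)/(1 + λ V_DS1).
8.25/7.27 = 1.135 = (1 + 7.97 λ)/(1 + 3.13 λ).
Solving: λ (I_D1 V_DS2 − I_D2 V_DS1) = I_D2 − I_D1, so λ = (8.25 − 7.27) / (7.27 × 7.97 − 8.25 × 3.13) = 0.98 / 32.1 = 0.0305 V⁻¹.

λ = 0.0305 V⁻¹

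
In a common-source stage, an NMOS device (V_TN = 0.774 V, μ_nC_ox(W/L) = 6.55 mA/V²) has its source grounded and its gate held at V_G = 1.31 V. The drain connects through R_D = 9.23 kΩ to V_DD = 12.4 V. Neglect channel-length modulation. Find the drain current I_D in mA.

I_D = 0.941 mA

V_GS = V_G = 1.31 V, so V_ov = 1.31 − 0.774 = 0.536 V.
Assume saturation: I_D = ½ k_n V_ov² = 0.5 × 6.55 × 0.536² = 0.941 mA, giving V_DS = V_DD − I_D R_D = 12.4 − 0.941 × 9.23 = 3.72 V.
V_DS = 3.72 V ≥ V_ov = 0.536 V, confirming saturation.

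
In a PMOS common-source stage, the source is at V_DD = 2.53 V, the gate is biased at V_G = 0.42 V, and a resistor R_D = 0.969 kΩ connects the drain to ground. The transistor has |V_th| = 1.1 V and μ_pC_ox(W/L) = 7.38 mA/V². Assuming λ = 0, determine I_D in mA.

V_SG = V_DD − V_G = 2.53 − 0.42 = 2.11 V, so V_ov = 2.11 − 1.1 = 1.01 V.
Assume saturation: I_D = ½ k_p V_ov² = 0.5 × 7.38 × 1.01² = 3.76 mA, giving V_SD = V_DD − I_D R_D = 2.53 − 3.76 × 0.969 = -1.12 V.
But -1.12 V < V_ov = 1.01 V, so the device is actually in triode.
In triode I_D = k_p[V_ov V_SD − ½ V_SD²] and I_D = (V_DD − V_SD)/R_D. Equating: 3.58 V_SD² − 8.223 V_SD + 2.53 = 0, giving V_SD = 0.366 V (the root below V_ov).
I_D = (2.53 − 0.366) / 0.969 = 2.23 mA.

I_D = 2.23 mA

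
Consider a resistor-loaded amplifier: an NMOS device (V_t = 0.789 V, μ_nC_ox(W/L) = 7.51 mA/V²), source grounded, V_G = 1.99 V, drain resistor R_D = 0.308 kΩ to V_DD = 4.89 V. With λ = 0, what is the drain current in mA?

V_GS = V_G = 1.99 V, so V_ov = 1.99 − 0.789 = 1.2 V.
Assume saturation: I_D = ½ k_n V_ov² = 0.5 × 7.51 × 1.2² = 5.42 mA, giving V_DS = V_DD − I_D R_D = 4.89 − 5.42 × 0.308 = 3.22 V.
V_DS = 3.22 V ≥ V_ov = 1.2 V, confirming saturation.

I_D = 5.42 mA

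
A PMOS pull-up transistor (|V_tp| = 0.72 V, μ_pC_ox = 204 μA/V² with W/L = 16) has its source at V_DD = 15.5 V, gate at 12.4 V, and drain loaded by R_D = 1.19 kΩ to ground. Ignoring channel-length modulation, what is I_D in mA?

V_SG = V_DD − V_G = 15.5 − 12.4 = 3.1 V, so V_ov = 3.1 − 0.72 = 2.38 V.
k_p = μ_pC_ox · (W/L) = 3.264 mA/V².
Assume saturation: I_D = ½ k_p V_ov² = 0.5 × 3.264 × 2.38² = 9.24 mA, giving V_SD = V_DD − I_D R_D = 15.5 − 9.24 × 1.19 = 4.5 V.
V_SD = 4.5 V ≥ V_ov = 2.38 V, confirming saturation.

I_D = 9.24 mA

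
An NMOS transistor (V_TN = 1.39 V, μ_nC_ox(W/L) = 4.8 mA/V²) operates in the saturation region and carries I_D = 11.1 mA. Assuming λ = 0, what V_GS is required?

V_GS = 3.54 V

In saturation I_D = ½ k_n (V_GS − V_TN)², so V_GS − V_TN = √(2 I_D / k_n) = √(2 × 11.1 / 4.8) = 2.15 V.
V_GS = 1.39 + 2.15 = 3.54 V.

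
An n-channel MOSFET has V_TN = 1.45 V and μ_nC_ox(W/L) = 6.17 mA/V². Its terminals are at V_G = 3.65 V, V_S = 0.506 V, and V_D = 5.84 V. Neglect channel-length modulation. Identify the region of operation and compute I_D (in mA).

Saturation; I_D = 8.85 mA

V_GS = V_G − V_S = 3.65 − 0.506 = 3.14 V; V_DS = V_D − V_S = 5.84 − 0.506 = 5.33 V.
V_ov = V_GS − V_TN = 3.14 − 1.45 = 1.69 V.
Since V_DS = 5.33 V ≥ V_ov = 1.69 V, the device is in saturation.
I_D = ½ k_n V_ov² = 0.5 × 6.17 × 1.69² = 8.85 mA.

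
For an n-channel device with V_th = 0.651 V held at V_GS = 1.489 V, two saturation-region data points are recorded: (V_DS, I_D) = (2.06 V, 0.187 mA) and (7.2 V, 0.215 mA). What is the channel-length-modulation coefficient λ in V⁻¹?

With V_GS fixed, I_D ∝ (1 + λ V_DS) in saturation, so I_D2/I_D1 = (1 + λ V_DS2)/(1 + λ V_DS1).
0.215/0.187 = 1.15 = (1 + 7.2 λ)/(1 + 2.06 λ).
Solving: λ (I_D1 V_DS2 − I_D2 V_DS1) = I_D2 − I_D1, so λ = (0.215 − 0.187) / (0.187 × 7.2 − 0.215 × 2.06) = 0.028 / 0.903 = 0.031 V⁻¹.

λ = 0.0310 V⁻¹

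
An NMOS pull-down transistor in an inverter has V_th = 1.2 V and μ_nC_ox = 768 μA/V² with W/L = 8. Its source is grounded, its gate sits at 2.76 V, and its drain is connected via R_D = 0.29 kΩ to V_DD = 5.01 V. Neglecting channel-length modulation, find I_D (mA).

V_GS = V_G = 2.76 V, so V_ov = 2.76 − 1.2 = 1.56 V.
k_n = μ_nC_ox · (W/L) = 6.144 mA/V².
Assume saturation: I_D = ½ k_n V_ov² = 0.5 × 6.144 × 1.56² = 7.48 mA, giving V_DS = V_DD − I_D R_D = 5.01 − 7.48 × 0.29 = 2.84 V.
V_DS = 2.84 V ≥ V_ov = 1.56 V, confirming saturation.

I_D = 7.48 mA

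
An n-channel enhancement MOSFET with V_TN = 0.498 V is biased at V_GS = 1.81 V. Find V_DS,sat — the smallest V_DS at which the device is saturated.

V_DS,sat = 1.31 V

The boundary between triode and saturation is V_DS = V_GS − V_TN = V_ov.
V_ov = 1.81 − 0.498 = 1.31 V.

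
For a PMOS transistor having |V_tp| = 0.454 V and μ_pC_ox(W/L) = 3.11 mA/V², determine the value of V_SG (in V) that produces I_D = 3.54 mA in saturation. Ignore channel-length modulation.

In saturation I_D = ½ k_p (V_SG − |V_tp|)², so V_SG − |V_tp| = √(2 I_D / k_p) = √(2 × 3.54 / 3.11) = 1.51 V.
V_SG = 0.454 + 1.51 = 1.96 V.

V_SG = 1.96 V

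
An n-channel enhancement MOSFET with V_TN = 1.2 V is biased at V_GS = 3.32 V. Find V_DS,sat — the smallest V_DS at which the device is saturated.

V_DS,sat = 2.12 V

The boundary between triode and saturation is V_DS = V_GS − V_TN = V_ov.
V_ov = 3.32 − 1.2 = 2.12 V.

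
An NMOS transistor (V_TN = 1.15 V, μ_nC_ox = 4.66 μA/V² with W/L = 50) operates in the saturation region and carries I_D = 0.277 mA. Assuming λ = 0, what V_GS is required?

k_n = μ_nC_ox · (W/L) = 0.233 mA/V².
In saturation I_D = ½ k_n (V_GS − V_TN)², so V_GS − V_TN = √(2 I_D / k_n) = √(2 × 0.277 / 0.233) = 1.54 V.
V_GS = 1.15 + 1.54 = 2.69 V.

V_GS = 2.69 V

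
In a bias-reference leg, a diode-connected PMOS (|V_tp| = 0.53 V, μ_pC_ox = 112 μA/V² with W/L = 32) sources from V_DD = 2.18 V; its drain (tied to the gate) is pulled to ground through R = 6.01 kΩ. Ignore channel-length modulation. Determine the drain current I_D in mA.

With gate tied to drain, V_SG = V_SD ≥ V_SG − |V_tp|, so the device is in saturation.
k_p = μ_pC_ox · (W/L) = 3.584 mA/V².
KCL at the drain: ½ k_p (V_SG − |V_tp|)² = (V_DD − V_SG)/R.
Let x = V_SG − 0.53. Then 10.8 x² + x − 1.65 = 0, giving x = 0.348 V (positive root), so V_SG = 0.878 V.
I_D = (V_DD − V_SG)/R = (2.18 − 0.878) / 6.01 = 0.217 mA.

I_D = 0.217 mA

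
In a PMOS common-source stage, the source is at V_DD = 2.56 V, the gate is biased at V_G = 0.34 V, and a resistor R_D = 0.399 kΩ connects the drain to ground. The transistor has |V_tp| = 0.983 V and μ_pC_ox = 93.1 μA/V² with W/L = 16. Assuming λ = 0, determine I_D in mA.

I_D = 1.14 mA

V_SG = V_DD − V_G = 2.56 − 0.34 = 2.22 V, so V_ov = 2.22 − 0.983 = 1.24 V.
k_p = μ_pC_ox · (W/L) = 1.49 mA/V².
Assume saturation: I_D = ½ k_p V_ov² = 0.5 × 1.49 × 1.24² = 1.14 mA, giving V_SD = V_DD − I_D R_D = 2.56 − 1.14 × 0.399 = 2.11 V.
V_SD = 2.11 V ≥ V_ov = 1.24 V, confirming saturation.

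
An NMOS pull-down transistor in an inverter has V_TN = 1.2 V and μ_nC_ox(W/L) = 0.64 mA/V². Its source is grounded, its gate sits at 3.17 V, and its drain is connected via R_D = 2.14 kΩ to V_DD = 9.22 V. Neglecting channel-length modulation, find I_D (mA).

V_GS = V_G = 3.17 V, so V_ov = 3.17 − 1.2 = 1.97 V.
Assume saturation: I_D = ½ k_n V_ov² = 0.5 × 0.64 × 1.97² = 1.24 mA, giving V_DS = V_DD − I_D R_D = 9.22 − 1.24 × 2.14 = 6.56 V.
V_DS = 6.56 V ≥ V_ov = 1.97 V, confirming saturation.

I_D = 1.24 mA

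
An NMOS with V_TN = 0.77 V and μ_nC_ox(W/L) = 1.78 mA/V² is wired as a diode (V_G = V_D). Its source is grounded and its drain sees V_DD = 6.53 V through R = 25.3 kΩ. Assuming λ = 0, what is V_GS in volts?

V_GS = 1.25 V

With gate tied to drain, V_GS = V_DS ≥ V_GS − V_TN, so the device is in saturation.
KCL at the drain: ½ k_n (V_GS − V_TN)² = (V_DD − V_GS)/R.
Let x = V_GS − 0.77. Then 22.5 x² + x − 5.76 = 0, giving x = 0.484 V (positive root), so V_GS = 1.25 V.
I_D = (V_DD − V_GS)/R = (6.53 − 1.25) / 25.3 = 0.209 mA.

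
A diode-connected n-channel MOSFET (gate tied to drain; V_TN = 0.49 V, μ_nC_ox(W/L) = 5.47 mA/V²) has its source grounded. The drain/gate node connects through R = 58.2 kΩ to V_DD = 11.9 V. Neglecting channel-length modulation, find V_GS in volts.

V_GS = 0.755 V

With gate tied to drain, V_GS = V_DS ≥ V_GS − V_TN, so the device is in saturation.
KCL at the drain: ½ k_n (V_GS − V_TN)² = (V_DD − V_GS)/R.
Let x = V_GS − 0.49. Then 159 x² + x − 11.41 = 0, giving x = 0.265 V (positive root), so V_GS = 0.755 V.
I_D = (V_DD − V_GS)/R = (11.9 − 0.755) / 58.2 = 0.192 mA.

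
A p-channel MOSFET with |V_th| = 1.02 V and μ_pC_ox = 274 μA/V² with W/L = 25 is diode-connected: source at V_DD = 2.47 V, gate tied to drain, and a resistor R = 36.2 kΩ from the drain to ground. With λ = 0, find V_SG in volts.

With gate tied to drain, V_SG = V_SD ≥ V_SG − |V_th|, so the device is in saturation.
k_p = μ_pC_ox · (W/L) = 6.85 mA/V².
KCL at the drain: ½ k_p (V_SG − |V_th|)² = (V_DD − V_SG)/R.
Let x = V_SG − 1.02. Then 124 x² + x − 1.45 = 0, giving x = 0.104 V (positive root), so V_SG = 1.12 V.
I_D = (V_DD − V_SG)/R = (2.47 − 1.12) / 36.2 = 0.0372 mA.

V_SG = 1.12 V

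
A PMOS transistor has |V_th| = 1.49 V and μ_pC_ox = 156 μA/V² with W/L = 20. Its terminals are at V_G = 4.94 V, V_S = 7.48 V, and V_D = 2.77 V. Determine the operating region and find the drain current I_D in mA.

V_SG = V_S − V_G = 7.48 − 4.94 = 2.54 V; V_SD = V_S − V_D = 7.48 − 2.77 = 4.71 V.
k_p = μ_pC_ox · (W/L) = 3.12 mA/V².
V_ov = V_SG − |V_th| = 2.54 − 1.49 = 1.05 V.
Since V_SD = 4.71 V ≥ V_ov = 1.05 V, the device is in saturation.
I_D = ½ k_p V_ov² = 0.5 × 3.12 × 1.05² = 1.72 mA.

Saturation; I_D = 1.72 mA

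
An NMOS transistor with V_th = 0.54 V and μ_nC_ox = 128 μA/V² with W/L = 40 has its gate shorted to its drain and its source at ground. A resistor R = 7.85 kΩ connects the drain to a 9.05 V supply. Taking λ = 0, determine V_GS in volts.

With gate tied to drain, V_GS = V_DS ≥ V_GS − V_th, so the device is in saturation.
k_n = μ_nC_ox · (W/L) = 5.12 mA/V².
KCL at the drain: ½ k_n (V_GS − V_th)² = (V_DD − V_GS)/R.
Let x = V_GS − 0.54. Then 20.1 x² + x − 8.51 = 0, giving x = 0.626 V (positive root), so V_GS = 1.17 V.
I_D = (V_DD − V_GS)/R = (9.05 − 1.17) / 7.85 = 1 mA.

V_GS = 1.17 V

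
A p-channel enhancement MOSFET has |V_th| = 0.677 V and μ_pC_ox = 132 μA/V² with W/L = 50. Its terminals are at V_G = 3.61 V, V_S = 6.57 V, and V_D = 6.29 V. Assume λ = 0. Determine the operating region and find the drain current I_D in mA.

V_SG = V_S − V_G = 6.57 − 3.61 = 2.96 V; V_SD = V_S − V_D = 6.57 − 6.29 = 0.28 V.
k_p = μ_pC_ox · (W/L) = 6.6 mA/V².
V_ov = V_SG − |V_th| = 2.96 − 0.677 = 2.28 V.
Since V_SD = 0.28 V < V_ov = 2.28 V, the device is in the triode region.
I_D = k_p [V_ov · V_SD − ½ V_SD²] = 6.6 × [2.28 × 0.28 − 0.5 × 0.28²] = 3.96 mA.

Triode; I_D = 3.96 mA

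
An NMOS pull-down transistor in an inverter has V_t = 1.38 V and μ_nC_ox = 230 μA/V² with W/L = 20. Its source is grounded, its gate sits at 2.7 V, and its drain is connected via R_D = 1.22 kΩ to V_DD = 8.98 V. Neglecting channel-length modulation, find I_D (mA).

I_D = 4.01 mA

V_GS = V_G = 2.7 V, so V_ov = 2.7 − 1.38 = 1.32 V.
k_n = μ_nC_ox · (W/L) = 4.6 mA/V².
Assume saturation: I_D = ½ k_n V_ov² = 0.5 × 4.6 × 1.32² = 4.01 mA, giving V_DS = V_DD − I_D R_D = 8.98 − 4.01 × 1.22 = 4.09 V.
V_DS = 4.09 V ≥ V_ov = 1.32 V, confirming saturation.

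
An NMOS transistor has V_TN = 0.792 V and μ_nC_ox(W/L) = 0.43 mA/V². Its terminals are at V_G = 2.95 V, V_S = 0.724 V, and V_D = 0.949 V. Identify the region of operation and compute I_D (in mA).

V_GS = V_G − V_S = 2.95 − 0.724 = 2.23 V; V_DS = V_D − V_S = 0.949 − 0.724 = 0.225 V.
V_ov = V_GS − V_TN = 2.23 − 0.792 = 1.43 V.
Since V_DS = 0.225 V < V_ov = 1.43 V, the device is in the triode region.
I_D = k_n [V_ov · V_DS − ½ V_DS²] = 0.43 × [1.43 × 0.225 − 0.5 × 0.225²] = 0.128 mA.

Triode; I_D = 0.128 mA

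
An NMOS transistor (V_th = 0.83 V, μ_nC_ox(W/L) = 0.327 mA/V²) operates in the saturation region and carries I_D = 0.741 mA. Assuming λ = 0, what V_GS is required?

In saturation I_D = ½ k_n (V_GS − V_th)², so V_GS − V_th = √(2 I_D / k_n) = √(2 × 0.741 / 0.327) = 2.13 V.
V_GS = 0.83 + 2.13 = 2.96 V.

V_GS = 2.96 V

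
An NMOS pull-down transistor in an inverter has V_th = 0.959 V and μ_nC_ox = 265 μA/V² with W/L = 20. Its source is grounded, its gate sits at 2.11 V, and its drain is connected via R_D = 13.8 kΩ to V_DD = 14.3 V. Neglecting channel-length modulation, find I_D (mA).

I_D = 1.02 mA

V_GS = V_G = 2.11 V, so V_ov = 2.11 − 0.959 = 1.15 V.
k_n = μ_nC_ox · (W/L) = 5.3 mA/V².
Assume saturation: I_D = ½ k_n V_ov² = 0.5 × 5.3 × 1.15² = 3.51 mA, giving V_DS = V_DD − I_D R_D = 14.3 − 3.51 × 13.8 = -34.1 V.
But -34.1 V < V_ov = 1.15 V, so the device is actually in triode.
In triode I_D = k_n[V_ov V_DS − ½ V_DS²] and I_D = (V_DD − V_DS)/R_D. Equating: 36.6 V_DS² − 85.18 V_DS + 14.3 = 0, giving V_DS = 0.182 V (the root below V_ov).
I_D = (14.3 − 0.182) / 13.8 = 1.02 mA.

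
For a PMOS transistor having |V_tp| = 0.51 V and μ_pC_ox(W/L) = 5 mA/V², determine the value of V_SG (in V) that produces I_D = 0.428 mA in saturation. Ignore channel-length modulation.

V_SG = 0.924 V

In saturation I_D = ½ k_p (V_SG − |V_tp|)², so V_SG − |V_tp| = √(2 I_D / k_p) = √(2 × 0.428 / 5) = 0.414 V.
V_SG = 0.51 + 0.414 = 0.924 V.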